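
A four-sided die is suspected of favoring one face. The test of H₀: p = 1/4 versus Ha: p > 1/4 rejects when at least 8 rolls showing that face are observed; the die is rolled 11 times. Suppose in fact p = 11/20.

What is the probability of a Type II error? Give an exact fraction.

β = P(fail to reject H₀ | Ha true) = P(K ≤ 7 | p = 11/20), K ~ Binomial(11, 11/20).
Summing C(11,j)·(11/20)^j·(9/20)^{11-j} for j = 0..7 gives 828290341647/1024000000000.

828290341647/1024000000000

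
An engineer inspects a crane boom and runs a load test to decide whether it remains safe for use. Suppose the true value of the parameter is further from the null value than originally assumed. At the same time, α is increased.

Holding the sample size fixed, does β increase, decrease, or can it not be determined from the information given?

It decreases.

The further the true parameter sits from the null value, the more of the Ha sampling distribution falls in the rejection region. A larger α widens the rejection region, so when the alternative is true more outcomes lead to rejection — failing to reject becomes less likely. Both changes push β in the same direction.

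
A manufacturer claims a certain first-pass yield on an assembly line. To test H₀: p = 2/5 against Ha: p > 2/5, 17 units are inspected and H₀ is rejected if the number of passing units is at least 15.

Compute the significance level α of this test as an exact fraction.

The Type I error probability is α = P(S ≥ 15) computed under H₀, where S ~ Binomial(17, 2/5).
Adding the binomial terms for j = 15 through 17 with p = 2/5 yields 8716288/152587890625.

8716288/152587890625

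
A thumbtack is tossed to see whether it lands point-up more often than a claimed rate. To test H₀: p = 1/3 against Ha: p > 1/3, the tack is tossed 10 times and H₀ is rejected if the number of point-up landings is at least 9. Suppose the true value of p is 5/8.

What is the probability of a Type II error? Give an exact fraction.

1005382449/1073741824

Under the alternative p = 5/8, Y ~ Binomial(10, 5/8); β is the probability the test does not reject, P(Y < 9).
Adding the binomial probabilities P(Y=0)+…+P(Y=8) at p = 5/8 gives 1005382449/1073741824.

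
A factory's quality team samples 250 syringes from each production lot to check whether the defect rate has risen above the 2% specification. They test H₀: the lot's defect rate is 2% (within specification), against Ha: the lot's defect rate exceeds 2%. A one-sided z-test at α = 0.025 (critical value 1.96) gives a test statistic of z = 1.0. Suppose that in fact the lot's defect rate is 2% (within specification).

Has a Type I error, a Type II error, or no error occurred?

No error — this is a correct decision.

Since z = 1.0 ≤ z* = 1.96, H₀ is not rejected.
H₀ is true (actually the lot's defect rate is 2% (within specification)).
The decision matches the true state — no error.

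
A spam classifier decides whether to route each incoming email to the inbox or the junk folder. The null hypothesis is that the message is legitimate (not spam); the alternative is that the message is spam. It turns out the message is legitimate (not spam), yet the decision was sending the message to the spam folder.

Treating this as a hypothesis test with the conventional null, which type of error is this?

Type I error

'Sending the message to the spam folder' corresponds to rejecting H₀.
H₀ was rejected but H₀ is true — a Type I error (false positive).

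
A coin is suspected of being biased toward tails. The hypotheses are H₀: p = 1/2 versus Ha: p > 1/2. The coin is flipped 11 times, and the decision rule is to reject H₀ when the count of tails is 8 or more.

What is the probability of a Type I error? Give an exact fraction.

The Type I error probability is α = P(K ≥ 8) computed under H₀, where K ~ Binomial(11, 1/2).
P(K ≥ 8) = [C(11,8) + C(11,9) + C(11,10) + C(11,11)] / 2^11 = (165 + 55 + 11 + 1) / 2048 = 232/2048 = 29/256.

29/256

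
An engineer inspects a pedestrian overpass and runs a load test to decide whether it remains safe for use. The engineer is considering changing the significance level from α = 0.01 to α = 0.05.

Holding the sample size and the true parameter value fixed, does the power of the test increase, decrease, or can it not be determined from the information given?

With a larger α the critical value moves toward the center, so more of the Ha sampling distribution lies in the rejection region.
Since power = 1 − β and β decreases, power increases.

It increases.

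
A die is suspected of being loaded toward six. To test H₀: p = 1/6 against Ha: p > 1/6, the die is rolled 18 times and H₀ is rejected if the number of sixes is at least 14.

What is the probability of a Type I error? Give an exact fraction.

126151/6347497291776

α = P(reject H₀ | H₀ true) = P(K ≥ 14 | p = 1/6), with K ~ Binomial(18, 1/6).
Adding the binomial terms for j = 14 through 18 with p = 1/6 yields 126151/6347497291776.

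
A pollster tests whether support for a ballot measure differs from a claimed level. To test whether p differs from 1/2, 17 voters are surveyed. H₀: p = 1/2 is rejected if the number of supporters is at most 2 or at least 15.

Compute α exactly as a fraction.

Under H₀, X ~ Binomial(17, 1/2); α is the probability of landing in either tail, P(X ≤ 2) + P(X ≥ 15).
By symmetry, α = 2·P(X ≤ 2) = 2·(1 + 17 + 136)/131072 = 308/131072 = 77/32768.

77/32768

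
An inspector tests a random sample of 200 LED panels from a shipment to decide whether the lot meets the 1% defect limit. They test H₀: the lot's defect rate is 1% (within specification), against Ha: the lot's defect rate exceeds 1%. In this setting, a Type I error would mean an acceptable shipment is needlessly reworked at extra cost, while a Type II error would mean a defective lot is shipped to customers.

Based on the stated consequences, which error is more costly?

Type II error

The Type II consequence (a defective lot is shipped to customers) is more severe than the Type I consequence (an acceptable shipment is needlessly reworked at extra cost).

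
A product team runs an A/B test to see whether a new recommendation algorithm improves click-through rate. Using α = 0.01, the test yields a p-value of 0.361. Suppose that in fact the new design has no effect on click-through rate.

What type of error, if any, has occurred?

No error (correct decision).

The conventional null hypothesis is that the new design has no effect on click-through rate.
Since p = 0.361 ≥ α = 0.01, H₀ is not rejected.
H₀ is true (actually the new design has no effect on click-through rate).
The decision matches the true state — no error.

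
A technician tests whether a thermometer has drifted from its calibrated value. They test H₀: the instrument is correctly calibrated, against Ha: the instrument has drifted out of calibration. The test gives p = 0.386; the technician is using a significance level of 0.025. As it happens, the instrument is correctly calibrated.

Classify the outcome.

Since p = 0.386 ≥ α = 0.025, H₀ is not rejected.
H₀ is true (actually the instrument is correctly calibrated).
The decision matches the true state — no error.

No error (correct decision).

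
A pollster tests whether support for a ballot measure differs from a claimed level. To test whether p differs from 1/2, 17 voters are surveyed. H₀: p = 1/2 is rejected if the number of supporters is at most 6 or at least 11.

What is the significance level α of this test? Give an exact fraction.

The significance level is the null-hypothesis probability of the rejection region {≤6} ∪ {≥11}.
By symmetry, α = 2·P(K ≤ 6) = 2·(1 + 17 + 136 + 680 + 2380 + 6188 + 12376)/131072 = 43556/131072 = 10889/32768.

10889/32768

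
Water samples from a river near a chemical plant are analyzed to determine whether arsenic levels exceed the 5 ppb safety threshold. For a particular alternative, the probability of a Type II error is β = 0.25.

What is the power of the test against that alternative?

0.75

Power = 1 − β = 1 − 0.25 = 0.75.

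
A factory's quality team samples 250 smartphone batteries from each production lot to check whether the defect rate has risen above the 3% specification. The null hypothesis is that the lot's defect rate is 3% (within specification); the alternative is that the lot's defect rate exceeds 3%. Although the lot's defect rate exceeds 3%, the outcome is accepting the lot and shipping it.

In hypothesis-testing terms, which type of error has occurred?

Type II error

'Accepting the lot and shipping it' corresponds to failing to reject H₀.
H₀ was not rejected but H₀ is false — a Type II error (false negative).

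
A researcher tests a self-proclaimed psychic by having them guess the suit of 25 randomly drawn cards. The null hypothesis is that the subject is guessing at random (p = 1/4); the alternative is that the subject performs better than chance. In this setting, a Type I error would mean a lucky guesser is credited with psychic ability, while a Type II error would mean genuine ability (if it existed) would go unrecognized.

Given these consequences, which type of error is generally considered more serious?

The Type I consequence (a lucky guesser is credited with psychic ability) is more severe than the Type II consequence (genuine ability (if it existed) would go unrecognized).

Type I error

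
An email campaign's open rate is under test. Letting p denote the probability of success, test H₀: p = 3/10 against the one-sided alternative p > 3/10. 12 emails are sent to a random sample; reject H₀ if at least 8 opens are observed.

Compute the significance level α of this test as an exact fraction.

α = P(reject H₀ | H₀ true) = P(X ≥ 8 | p = 3/10), with X ~ Binomial(12, 3/10).
Adding the binomial terms for j = 8 through 12 with p = 3/10 yields 948937113/100000000000.

948937113/100000000000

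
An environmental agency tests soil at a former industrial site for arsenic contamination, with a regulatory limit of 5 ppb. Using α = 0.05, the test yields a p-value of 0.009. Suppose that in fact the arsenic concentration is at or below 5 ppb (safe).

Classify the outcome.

Type I error

The conventional null hypothesis is that the arsenic concentration is at or below 5 ppb (safe).
Since p = 0.009 < α = 0.05, H₀ is rejected.
H₀ is true (actually the arsenic concentration is at or below 5 ppb (safe)).
Rejecting a true H₀ is a Type I error.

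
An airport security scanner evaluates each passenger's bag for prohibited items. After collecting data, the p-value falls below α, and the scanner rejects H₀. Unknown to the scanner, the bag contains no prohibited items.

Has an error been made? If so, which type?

Type I error

The conventional null hypothesis here is that the bag contains no prohibited items.
H₀ was rejected, but H₀ is actually true.
Rejecting a true null hypothesis is a Type I error (false positive).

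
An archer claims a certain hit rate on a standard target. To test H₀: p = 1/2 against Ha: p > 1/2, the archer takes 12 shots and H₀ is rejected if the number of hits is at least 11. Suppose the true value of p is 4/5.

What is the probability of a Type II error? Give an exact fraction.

177031761/244140625

A Type II error is failing to reject when Ha holds: with p = 4/5, β = P(S ≤ 10).
Adding the binomial probabilities P(S=0)+…+P(S=10) at p = 4/5 gives 177031761/244140625.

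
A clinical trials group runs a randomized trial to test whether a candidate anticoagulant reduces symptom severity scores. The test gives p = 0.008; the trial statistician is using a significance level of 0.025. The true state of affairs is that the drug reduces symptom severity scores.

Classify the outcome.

The conventional null hypothesis is that the drug has no effect on symptom severity scores.
Since p = 0.008 < α = 0.025, H₀ is rejected.
H₀ is false (actually the drug reduces symptom severity scores).
The decision matches the true state — no error.

No error — this is a correct decision.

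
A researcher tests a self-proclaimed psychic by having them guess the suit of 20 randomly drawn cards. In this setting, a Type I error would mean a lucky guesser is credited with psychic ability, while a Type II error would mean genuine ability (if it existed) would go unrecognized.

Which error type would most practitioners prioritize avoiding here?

The Type I consequence (a lucky guesser is credited with psychic ability) is more severe than the Type II consequence (genuine ability (if it existed) would go unrecognized).

Type I error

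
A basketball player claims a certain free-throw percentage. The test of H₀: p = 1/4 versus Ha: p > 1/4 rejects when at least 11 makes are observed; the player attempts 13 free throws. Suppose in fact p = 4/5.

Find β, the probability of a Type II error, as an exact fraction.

608334741/1220703125

β = P(fail to reject H₀ | Ha true) = P(X ≤ 10 | p = 4/5), X ~ Binomial(13, 4/5).
Summing C(13,j)·(4/5)^j·(1/5)^{13-j} for j = 0..10 gives 608334741/1220703125.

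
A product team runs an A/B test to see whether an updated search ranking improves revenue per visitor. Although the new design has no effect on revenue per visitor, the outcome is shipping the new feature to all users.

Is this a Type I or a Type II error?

Type I error

The null hypothesis here is that the new design has no effect on revenue per visitor.
'Shipping the new feature to all users' corresponds to rejecting H₀.
H₀ was rejected but H₀ is true — a Type I error (false positive).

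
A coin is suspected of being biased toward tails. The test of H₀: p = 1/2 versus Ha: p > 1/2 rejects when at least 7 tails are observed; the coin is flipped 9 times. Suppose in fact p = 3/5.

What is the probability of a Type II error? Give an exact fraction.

1500416/1953125

Under the alternative p = 3/5, Y ~ Binomial(9, 3/5); β is the probability the test does not reject, P(Y < 7).
Summing C(9,j)·(3/5)^j·(2/5)^{9-j} for j = 0..6 gives 1500416/1953125.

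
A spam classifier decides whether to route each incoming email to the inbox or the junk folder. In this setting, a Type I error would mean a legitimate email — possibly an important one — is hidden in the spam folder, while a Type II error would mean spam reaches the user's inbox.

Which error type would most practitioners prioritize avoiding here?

The Type I consequence (a legitimate email — possibly an important one — is hidden in the spam folder) is more severe than the Type II consequence (spam reaches the user's inbox).

Type I error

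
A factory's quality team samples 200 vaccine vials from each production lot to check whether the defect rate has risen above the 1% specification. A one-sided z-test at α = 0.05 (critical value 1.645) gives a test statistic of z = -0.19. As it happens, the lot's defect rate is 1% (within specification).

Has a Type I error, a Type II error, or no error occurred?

No error — this is a correct decision.

The conventional null hypothesis is that the lot's defect rate is 1% (within specification).
Since z = -0.19 ≤ z* = 1.645, H₀ is not rejected.
H₀ is true (actually the lot's defect rate is 1% (within specification)).
The decision matches the true state — no error.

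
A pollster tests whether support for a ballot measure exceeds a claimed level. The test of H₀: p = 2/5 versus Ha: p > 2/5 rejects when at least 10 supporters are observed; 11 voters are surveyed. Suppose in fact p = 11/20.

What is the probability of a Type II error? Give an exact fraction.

20194688329389/20480000000000

β = P(fail to reject H₀ | Ha true) = P(X ≤ 9 | p = 11/20), X ~ Binomial(11, 11/20).
Equivalently, β = 1 − P(X ≥ 10) = 20194688329389/20480000000000.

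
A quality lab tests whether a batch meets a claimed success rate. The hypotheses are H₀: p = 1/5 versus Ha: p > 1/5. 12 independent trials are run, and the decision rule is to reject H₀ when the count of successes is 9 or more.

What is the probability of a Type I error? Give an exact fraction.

3037/48828125

α = P(reject H₀ | H₀ true) = P(K ≥ 9 | p = 1/5), with K ~ Binomial(12, 1/5).
P(K ≥ 9) = Σ_{j=9}^{12} C(12,j)·(1/5)^j·(4/5)^{12-j} = 3037/48828125.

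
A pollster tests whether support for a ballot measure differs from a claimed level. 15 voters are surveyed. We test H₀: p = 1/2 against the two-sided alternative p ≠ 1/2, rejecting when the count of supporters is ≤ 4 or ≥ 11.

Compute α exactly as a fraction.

The significance level is the null-hypothesis probability of the rejection region {≤4} ∪ {≥11}.
Each tail has probability (1 + 15 + 105 + 455 + 1365)/32768; doubling gives α = 3882/32768 = 1941/16384.

1941/16384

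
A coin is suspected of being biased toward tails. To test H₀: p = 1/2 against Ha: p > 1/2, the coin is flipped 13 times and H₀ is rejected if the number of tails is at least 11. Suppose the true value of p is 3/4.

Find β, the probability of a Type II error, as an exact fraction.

22394171/33554432

A Type II error is failing to reject when Ha holds: with p = 3/4, β = P(K ≤ 10).
Equivalently, β = 1 − P(K ≥ 11) = 22394171/33554432.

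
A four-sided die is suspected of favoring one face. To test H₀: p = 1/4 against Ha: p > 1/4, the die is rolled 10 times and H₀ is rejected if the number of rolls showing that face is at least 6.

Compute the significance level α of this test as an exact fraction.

10343/524288

α = P(reject H₀ | H₀ true) = P(X ≥ 6 | p = 1/4), with X ~ Binomial(10, 1/4).
Summing C(10,j)(1/4)^j(3/4)^{10−j} for j = 6,…,10 gives 10343/524288.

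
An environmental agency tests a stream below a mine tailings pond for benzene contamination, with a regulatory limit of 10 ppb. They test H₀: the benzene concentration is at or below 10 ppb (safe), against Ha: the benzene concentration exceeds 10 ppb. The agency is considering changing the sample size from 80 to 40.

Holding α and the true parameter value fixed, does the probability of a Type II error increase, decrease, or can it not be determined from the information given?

It increases.

Reducing n widens both sampling distributions, so the test has less ability to distinguish Ha from H₀.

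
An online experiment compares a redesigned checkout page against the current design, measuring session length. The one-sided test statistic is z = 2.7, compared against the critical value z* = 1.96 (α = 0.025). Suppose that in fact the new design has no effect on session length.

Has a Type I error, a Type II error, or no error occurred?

The conventional null hypothesis is that the new design has no effect on session length.
Since z = 2.7 > z* = 1.96, H₀ is rejected.
H₀ is true (actually the new design has no effect on session length).
Rejecting a true H₀ is a Type I error.

Type I error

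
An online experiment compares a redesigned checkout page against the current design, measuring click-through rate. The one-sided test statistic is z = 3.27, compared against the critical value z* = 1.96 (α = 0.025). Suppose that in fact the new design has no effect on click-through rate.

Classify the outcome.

Type I error

The conventional null hypothesis is that the new design has no effect on click-through rate.
Since z = 3.27 > z* = 1.96, H₀ is rejected.
H₀ is true (actually the new design has no effect on click-through rate).
Rejecting a true H₀ is a Type I error.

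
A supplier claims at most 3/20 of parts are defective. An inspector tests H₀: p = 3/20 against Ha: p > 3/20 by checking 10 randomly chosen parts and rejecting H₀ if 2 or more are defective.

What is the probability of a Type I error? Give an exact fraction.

The significance level is the probability, assuming p = 3/20, of seeing 2 or more defectives in 10 draws.
Computing the lower-tail complement: 1 − 5573630195359/10240000000000 = 4666369804641/10240000000000.

4666369804641/10240000000000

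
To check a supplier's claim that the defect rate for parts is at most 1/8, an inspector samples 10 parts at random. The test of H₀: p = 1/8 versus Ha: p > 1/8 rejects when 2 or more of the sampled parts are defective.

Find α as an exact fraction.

α = P(reject H₀ | H₀ true) = P(K ≥ 2 | p = 1/8), K ~ Binomial(10, 1/8).
Via the complement, α = 1 − Σ_{j=0}^{1} C(10,j)(1/8)^j(7/8)^{10-j} = 387730505/1073741824.

387730505/1073741824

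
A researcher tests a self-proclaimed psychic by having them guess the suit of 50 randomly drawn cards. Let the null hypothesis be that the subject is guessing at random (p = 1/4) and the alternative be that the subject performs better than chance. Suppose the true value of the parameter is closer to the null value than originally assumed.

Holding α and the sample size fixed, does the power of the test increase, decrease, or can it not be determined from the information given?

When the true parameter is near the null value, the test has a harder time distinguishing Ha from H₀.
Since power = 1 − β and β increases, power decreases.

It decreases.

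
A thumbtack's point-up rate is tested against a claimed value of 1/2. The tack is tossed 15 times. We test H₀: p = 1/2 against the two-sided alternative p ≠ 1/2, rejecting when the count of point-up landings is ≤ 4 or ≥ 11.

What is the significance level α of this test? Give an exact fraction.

The significance level is the null-hypothesis probability of the rejection region {≤4} ∪ {≥11}.
Each tail has probability (1 + 15 + 105 + 455 + 1365)/32768; doubling gives α = 3882/32768 = 1941/16384.

1941/16384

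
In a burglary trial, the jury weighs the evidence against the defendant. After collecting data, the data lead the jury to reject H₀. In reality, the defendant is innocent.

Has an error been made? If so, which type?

Type I error

The conventional null hypothesis here is that the defendant is innocent.
H₀ was rejected, but H₀ is actually true.
Rejecting a true null hypothesis is a Type I error (false positive).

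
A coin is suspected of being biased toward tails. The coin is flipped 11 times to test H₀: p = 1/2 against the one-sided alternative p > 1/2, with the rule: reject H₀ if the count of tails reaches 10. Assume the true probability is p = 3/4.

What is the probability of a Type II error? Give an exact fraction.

β = P(fail to reject H₀ | Ha true) = P(K ≤ 9 | p = 3/4), K ~ Binomial(11, 3/4).
Summing C(11,j)·(3/4)^j·(1/4)^{11-j} for j = 0..9 gives 1683809/2097152.

1683809/2097152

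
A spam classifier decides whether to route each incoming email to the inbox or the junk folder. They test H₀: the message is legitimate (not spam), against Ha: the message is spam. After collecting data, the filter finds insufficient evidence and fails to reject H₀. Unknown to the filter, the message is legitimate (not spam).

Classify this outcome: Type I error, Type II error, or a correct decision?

The test retained a true H₀ — the decision matches the true state.

Neither — the decision is correct.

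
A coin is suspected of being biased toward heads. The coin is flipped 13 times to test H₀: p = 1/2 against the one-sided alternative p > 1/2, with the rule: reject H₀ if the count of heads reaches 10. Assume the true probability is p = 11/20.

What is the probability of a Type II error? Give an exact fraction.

Under the alternative p = 11/20, S ~ Binomial(13, 11/20); β is the probability the test does not reject, P(S < 10).
Summing C(13,j)·(11/20)^j·(9/20)^{13-j} for j = 0..9 gives 1857697115702463/2048000000000000.

1857697115702463/2048000000000000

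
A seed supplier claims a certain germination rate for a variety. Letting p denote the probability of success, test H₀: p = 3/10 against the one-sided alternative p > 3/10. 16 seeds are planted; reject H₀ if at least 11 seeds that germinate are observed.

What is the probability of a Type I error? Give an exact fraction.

15663201513957/10000000000000000

Under H₀, K ~ Binomial(16, 3/10), and α = P(K ≥ 11).
P(K ≥ 11) = Σ_{j=11}^{16} C(16,j)·(3/10)^j·(7/10)^{16-j} = 15663201513957/10000000000000000.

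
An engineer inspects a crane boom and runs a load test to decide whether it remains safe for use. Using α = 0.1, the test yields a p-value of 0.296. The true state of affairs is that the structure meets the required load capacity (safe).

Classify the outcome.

The conventional null hypothesis is that the structure meets the required load capacity (safe).
Since p = 0.296 ≥ α = 0.1, H₀ is not rejected.
H₀ is true (actually the structure meets the required load capacity (safe)).
The decision matches the true state — no error.

Neither — the decision is correct.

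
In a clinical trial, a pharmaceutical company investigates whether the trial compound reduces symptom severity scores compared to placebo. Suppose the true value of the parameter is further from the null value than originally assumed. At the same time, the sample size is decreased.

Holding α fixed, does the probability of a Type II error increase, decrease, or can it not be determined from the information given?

Cannot be determined from the information given.

The first change alone would make β decrease; the second alone would make β increase. Which effect dominates depends on the magnitudes, which are not given.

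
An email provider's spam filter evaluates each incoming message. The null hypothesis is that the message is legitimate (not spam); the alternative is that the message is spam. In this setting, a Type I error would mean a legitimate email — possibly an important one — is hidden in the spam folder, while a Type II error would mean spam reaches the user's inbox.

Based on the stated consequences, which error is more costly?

The Type I consequence (a legitimate email — possibly an important one — is hidden in the spam folder) is more severe than the Type II consequence (spam reaches the user's inbox).

Type I error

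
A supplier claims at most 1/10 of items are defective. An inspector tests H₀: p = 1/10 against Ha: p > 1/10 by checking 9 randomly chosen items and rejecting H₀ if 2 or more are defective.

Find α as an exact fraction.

112579511/500000000

α = P(reject H₀ | H₀ true) = P(S ≥ 2 | p = 1/10), S ~ Binomial(9, 1/10).
α = 1 − P(S ≤ 1) = 1 − 387420489/500000000 = 112579511/500000000.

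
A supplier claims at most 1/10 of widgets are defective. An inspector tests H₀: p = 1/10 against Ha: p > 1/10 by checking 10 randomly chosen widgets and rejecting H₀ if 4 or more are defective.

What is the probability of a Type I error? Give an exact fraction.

α = P(reject H₀ | H₀ true) = P(S ≥ 4 | p = 1/10), S ~ Binomial(10, 1/10).
Via the complement, α = 1 − Σ_{j=0}^{3} C(10,j)(1/10)^j(9/10)^{10-j} = 7996999/625000000.

7996999/625000000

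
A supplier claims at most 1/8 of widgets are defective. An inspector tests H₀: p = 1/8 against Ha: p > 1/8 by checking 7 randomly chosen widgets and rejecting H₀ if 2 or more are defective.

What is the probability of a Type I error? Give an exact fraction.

225033/1048576

Under H₀, X ~ Binomial(7, 1/8); the Type I error rate is P(X ≥ 2).
Via the complement, α = 1 − Σ_{j=0}^{1} C(7,j)(1/8)^j(7/8)^{7-j} = 225033/1048576.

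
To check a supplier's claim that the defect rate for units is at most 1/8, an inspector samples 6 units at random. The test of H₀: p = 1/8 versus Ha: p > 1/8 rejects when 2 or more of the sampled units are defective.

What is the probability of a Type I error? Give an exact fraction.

α = P(reject H₀ | H₀ true) = P(S ≥ 2 | p = 1/8), S ~ Binomial(6, 1/8).
Via the complement, α = 1 − Σ_{j=0}^{1} C(6,j)(1/8)^j(7/8)^{6-j} = 43653/262144.

43653/262144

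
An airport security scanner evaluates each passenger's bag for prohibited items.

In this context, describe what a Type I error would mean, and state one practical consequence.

A Type I error would mean concluding that the bag contains a prohibited item when in fact the bag contains no prohibited items. Consequence: a harmless bag is searched, delaying the passenger.

With the conventional null hypothesis that the bag contains no prohibited items:
A Type I error is rejecting H₀ when H₀ is true.
Here that means flagging the bag for a manual search when actually the bag contains no prohibited items.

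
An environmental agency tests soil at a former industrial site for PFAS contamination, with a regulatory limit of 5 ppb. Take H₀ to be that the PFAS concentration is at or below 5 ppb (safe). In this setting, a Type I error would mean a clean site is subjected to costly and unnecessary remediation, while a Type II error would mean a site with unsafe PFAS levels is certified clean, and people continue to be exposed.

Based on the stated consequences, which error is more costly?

The Type II consequence (a site with unsafe PFAS levels is certified clean, and people continue to be exposed) is more severe than the Type I consequence (a clean site is subjected to costly and unnecessary remediation).

Type II error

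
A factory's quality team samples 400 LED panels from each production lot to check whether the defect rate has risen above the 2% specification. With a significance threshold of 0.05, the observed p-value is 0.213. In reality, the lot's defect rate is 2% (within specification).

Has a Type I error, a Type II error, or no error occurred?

No error — this is a correct decision.

The conventional null hypothesis is that the lot's defect rate is 2% (within specification).
Since p = 0.213 ≥ α = 0.05, H₀ is not rejected.
H₀ is true (actually the lot's defect rate is 2% (within specification)).
The decision matches the true state — no error.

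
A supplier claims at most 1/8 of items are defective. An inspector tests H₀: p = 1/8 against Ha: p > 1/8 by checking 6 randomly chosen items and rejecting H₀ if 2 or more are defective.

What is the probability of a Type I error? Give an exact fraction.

Under H₀, K ~ Binomial(6, 1/8); the Type I error rate is P(K ≥ 2).
Via the complement, α = 1 − Σ_{j=0}^{1} C(6,j)(1/8)^j(7/8)^{6-j} = 43653/262144.

43653/262144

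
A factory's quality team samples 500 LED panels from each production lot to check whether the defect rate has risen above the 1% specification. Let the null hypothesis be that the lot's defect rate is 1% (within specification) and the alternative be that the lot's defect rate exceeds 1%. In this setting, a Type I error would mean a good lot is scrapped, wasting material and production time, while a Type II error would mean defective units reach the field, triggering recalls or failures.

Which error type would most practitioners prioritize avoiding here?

Type II error

The Type II consequence (defective units reach the field, triggering recalls or failures) is more severe than the Type I consequence (a good lot is scrapped, wasting material and production time).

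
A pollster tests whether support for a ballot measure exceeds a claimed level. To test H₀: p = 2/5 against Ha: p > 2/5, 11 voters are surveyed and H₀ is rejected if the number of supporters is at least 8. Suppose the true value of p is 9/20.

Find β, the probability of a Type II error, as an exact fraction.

β = P(fail to reject H₀ | Ha true) = P(K ≤ 7 | p = 9/20), K ~ Binomial(11, 9/20).
Summing C(11,j)·(9/20)^j·(11/20)^{11-j} for j = 0..7 gives 4807868226029/5120000000000.

4807868226029/5120000000000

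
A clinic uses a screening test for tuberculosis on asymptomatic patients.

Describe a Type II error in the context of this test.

With the conventional null hypothesis that the patient does not have tuberculosis:
A Type II error is failing to reject H₀ when H₀ is false.
Here that means clearing the patient as negative when actually the patient has tuberculosis.

A Type II error would mean concluding that the patient does not have tuberculosis (or at least failing to establish that the patient has tuberculosis) when in fact the patient has tuberculosis.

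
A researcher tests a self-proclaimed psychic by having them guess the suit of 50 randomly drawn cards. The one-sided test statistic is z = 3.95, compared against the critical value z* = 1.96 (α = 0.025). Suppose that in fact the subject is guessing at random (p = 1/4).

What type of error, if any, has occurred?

The conventional null hypothesis is that the subject is guessing at random (p = 1/4).
Since z = 3.95 > z* = 1.96, H₀ is rejected.
H₀ is true (actually the subject is guessing at random (p = 1/4)).
Rejecting a true H₀ is a Type I error.

Type I error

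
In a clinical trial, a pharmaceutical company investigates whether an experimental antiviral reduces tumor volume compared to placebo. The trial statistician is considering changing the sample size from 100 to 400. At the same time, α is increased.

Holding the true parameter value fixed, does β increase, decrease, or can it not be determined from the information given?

It decreases.

More data shrinks sampling variability; the test statistic under Ha concentrates further from the null value, making rejection more likely. Relaxing α lowers the evidence threshold; under Ha, outcomes that previously fell short now trigger rejection. Both changes push β in the same direction.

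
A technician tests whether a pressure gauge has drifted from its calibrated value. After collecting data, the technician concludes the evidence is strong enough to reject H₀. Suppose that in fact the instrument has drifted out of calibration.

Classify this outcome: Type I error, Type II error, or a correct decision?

The conventional null hypothesis here is that the instrument is correctly calibrated.
The test rejected a false H₀ — the decision matches the true state.

No error (correct decision).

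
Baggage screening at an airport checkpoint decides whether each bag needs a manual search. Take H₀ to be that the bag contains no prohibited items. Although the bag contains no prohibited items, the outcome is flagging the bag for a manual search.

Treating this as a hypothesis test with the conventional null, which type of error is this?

'Flagging the bag for a manual search' corresponds to rejecting H₀.
H₀ was rejected but H₀ is true — a Type I error (false positive).

Type I error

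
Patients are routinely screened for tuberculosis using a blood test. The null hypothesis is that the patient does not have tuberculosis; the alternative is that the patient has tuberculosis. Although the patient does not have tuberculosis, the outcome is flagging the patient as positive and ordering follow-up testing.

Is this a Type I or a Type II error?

Type I error

'Flagging the patient as positive and ordering follow-up testing' corresponds to rejecting H₀.
H₀ was rejected but H₀ is true — a Type I error (false positive).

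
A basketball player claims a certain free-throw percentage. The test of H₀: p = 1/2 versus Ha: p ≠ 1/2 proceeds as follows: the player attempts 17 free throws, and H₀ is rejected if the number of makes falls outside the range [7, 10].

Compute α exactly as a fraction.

The significance level is the null-hypothesis probability of the rejection region {≤6} ∪ {≥11}.
Each tail has probability (1 + 17 + 136 + 680 + 2380 + 6188 + 12376)/131072; doubling gives α = 43556/131072 = 10889/32768.

10889/32768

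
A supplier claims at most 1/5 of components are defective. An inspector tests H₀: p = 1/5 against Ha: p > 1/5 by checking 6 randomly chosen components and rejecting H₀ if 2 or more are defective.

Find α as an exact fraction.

1077/3125

α = P(reject H₀ | H₀ true) = P(Y ≥ 2 | p = 1/5), Y ~ Binomial(6, 1/5).
Via the complement, α = 1 − Σ_{j=0}^{1} C(6,j)(1/5)^j(4/5)^{6-j} = 1077/3125.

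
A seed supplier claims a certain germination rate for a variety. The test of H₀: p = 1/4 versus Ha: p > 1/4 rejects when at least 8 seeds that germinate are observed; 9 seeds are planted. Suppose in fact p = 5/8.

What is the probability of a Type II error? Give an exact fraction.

3803679/4194304

A Type II error is failing to reject when Ha holds: with p = 5/8, β = P(X ≤ 7).
Equivalently, β = 1 − P(X ≥ 8) = 3803679/4194304.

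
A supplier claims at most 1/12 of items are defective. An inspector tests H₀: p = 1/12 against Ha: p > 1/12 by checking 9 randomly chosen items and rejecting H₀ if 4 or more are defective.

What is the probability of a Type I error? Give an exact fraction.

5563363/1289945088

Under H₀, X ~ Binomial(9, 1/12); the Type I error rate is P(X ≥ 4).
Computing the lower-tail complement: 1 − 1284381725/1289945088 = 5563363/1289945088.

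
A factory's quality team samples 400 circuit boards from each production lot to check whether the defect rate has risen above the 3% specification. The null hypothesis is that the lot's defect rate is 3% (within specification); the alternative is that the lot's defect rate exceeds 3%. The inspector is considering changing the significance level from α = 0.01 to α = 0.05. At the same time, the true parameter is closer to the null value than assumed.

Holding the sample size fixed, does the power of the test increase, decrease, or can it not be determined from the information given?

Cannot be determined from the information given.

The first change alone would make β decrease; the second alone would make β increase. Which effect dominates depends on the magnitudes, which are not given.
Since power = 1 − β, the effect on power is likewise indeterminate.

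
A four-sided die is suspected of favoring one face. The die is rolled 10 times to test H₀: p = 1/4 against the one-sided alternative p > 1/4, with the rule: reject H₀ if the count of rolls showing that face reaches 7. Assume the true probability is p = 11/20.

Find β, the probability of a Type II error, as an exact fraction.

β = P(fail to reject H₀ | Ha true) = P(X ≤ 6 | p = 11/20), X ~ Binomial(10, 11/20).
Equivalently, β = 1 − P(X ≥ 7) = 1878942860721/2560000000000.

1878942860721/2560000000000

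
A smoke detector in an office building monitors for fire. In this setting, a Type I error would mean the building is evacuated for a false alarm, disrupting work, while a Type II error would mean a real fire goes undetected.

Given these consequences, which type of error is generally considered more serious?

The Type II consequence (a real fire goes undetected) is more severe than the Type I consequence (the building is evacuated for a false alarm, disrupting work).

Type II error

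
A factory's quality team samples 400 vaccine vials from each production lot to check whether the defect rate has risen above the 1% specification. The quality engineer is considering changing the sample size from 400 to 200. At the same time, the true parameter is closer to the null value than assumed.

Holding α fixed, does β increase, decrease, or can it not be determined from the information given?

It increases.

A smaller sample increases the standard error, so the sampling distributions under H₀ and Ha overlap more. A smaller departure from H₀ means the test statistic under Ha is distributed closer to where it would be under H₀; rejection becomes less likely. Both changes push β in the same direction.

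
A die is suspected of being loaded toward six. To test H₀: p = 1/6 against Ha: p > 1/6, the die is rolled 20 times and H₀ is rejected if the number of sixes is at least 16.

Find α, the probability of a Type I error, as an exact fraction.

264623/304679870005248

α = P(reject H₀ | H₀ true) = P(Y ≥ 16 | p = 1/6), with Y ~ Binomial(20, 1/6).
Adding the binomial terms for j = 16 through 20 with p = 1/6 yields 264623/304679870005248.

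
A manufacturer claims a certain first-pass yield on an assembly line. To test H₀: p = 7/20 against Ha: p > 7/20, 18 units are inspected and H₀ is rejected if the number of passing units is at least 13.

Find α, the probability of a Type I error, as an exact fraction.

94232010575926496497/65536000000000000000000

Under H₀, Y ~ Binomial(18, 7/20), and α = P(Y ≥ 13).
Summing C(18,j)(7/20)^j(13/20)^{18−j} for j = 13,…,18 gives 94232010575926496497/65536000000000000000000.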